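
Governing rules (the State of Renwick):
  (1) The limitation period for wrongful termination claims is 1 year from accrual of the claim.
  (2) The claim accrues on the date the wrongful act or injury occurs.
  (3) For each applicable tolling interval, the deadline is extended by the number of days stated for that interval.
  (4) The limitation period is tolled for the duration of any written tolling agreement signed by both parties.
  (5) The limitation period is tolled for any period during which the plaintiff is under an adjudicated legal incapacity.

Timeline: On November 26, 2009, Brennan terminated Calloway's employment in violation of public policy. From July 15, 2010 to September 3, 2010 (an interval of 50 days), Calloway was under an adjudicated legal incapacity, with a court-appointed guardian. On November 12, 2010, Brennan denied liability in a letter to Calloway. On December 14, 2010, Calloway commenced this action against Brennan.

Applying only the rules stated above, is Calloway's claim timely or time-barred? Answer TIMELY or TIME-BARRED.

The claim accrued on November 26, 2009, when the wrongful act occurred.
1 year from November 26, 2009 is November 26, 2010.
The plaintiff's legal incapacity from July 15, 2010 to September 3, 2010 tolled the period for 50 days, extending the deadline to January 15, 2011.
Nothing else in the chronology tolls or restarts the period.
The December 14, 2010 filing precedes the January 15, 2011 deadline; the claim is timely.

TIMELY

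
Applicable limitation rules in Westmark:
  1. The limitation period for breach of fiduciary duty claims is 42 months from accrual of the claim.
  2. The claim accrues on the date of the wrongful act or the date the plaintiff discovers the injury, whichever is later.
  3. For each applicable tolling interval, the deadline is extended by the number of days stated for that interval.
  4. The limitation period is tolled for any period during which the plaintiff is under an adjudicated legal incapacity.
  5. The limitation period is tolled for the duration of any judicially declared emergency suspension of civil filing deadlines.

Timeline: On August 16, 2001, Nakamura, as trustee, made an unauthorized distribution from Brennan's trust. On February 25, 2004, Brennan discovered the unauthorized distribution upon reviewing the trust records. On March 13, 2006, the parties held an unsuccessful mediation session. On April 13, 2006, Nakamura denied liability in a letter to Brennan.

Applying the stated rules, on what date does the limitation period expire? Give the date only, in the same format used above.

Because discovery on February 25, 2004 post-dates the August 16, 2001 act, accrual under the later-of rule falls on February 25, 2004.
42 months from February 25, 2004 is August 25, 2007.
None of the other events listed affects the running of the period under the stated rules.

August 25, 2007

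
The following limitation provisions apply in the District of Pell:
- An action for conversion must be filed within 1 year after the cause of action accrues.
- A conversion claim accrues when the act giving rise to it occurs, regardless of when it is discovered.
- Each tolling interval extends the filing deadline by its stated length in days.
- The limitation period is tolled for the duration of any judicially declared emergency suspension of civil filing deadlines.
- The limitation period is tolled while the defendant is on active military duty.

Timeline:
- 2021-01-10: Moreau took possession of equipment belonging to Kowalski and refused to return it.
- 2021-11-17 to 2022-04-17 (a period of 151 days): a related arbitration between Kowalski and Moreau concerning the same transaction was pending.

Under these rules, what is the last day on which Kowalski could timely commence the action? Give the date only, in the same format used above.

2022-01-10

The cause of action accrued on 2021-01-10, the date of the act.
Adding the 1 year base period to 2021-01-10 gives a deadline of 2022-01-10, before any tolling.
No stated provision tolls the period for a pending arbitration, so the interval from 2021-11-17 to 2022-04-17 has no effect on the deadline.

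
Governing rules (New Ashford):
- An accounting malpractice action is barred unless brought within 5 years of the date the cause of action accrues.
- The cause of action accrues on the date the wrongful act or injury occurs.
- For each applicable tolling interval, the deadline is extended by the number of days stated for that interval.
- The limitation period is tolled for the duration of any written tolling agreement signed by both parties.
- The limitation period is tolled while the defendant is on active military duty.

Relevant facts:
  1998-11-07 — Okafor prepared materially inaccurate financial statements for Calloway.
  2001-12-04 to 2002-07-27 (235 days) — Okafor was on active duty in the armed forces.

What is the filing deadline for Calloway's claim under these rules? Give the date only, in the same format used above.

The limitation period began to run on 1998-11-07.
5 years from 1998-11-07 is 2003-11-07.
The period was tolled for 235 days by the defendant's active military service (2001-12-04 to 2002-07-27), pushing the deadline to 2004-06-29.

2004-06-29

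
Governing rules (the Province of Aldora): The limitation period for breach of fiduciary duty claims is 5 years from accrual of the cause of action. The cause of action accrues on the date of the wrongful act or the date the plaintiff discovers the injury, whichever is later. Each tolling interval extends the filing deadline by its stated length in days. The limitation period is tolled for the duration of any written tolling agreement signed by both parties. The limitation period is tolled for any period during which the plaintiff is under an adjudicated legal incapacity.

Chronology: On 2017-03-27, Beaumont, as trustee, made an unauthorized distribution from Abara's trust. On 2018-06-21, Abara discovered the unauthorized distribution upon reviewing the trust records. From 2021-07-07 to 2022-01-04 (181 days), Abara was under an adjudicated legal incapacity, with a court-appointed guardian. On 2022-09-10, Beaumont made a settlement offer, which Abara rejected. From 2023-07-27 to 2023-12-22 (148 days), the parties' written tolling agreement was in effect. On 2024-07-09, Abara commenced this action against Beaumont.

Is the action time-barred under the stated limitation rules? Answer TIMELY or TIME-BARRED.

The claim accrued on 2018-06-21 — the later of the 2017-03-27 act and the 2018-06-21 discovery.
Adding the 5 years base period to 2018-06-21 gives a deadline of 2023-06-21, before any tolling.
The plaintiff's legal incapacity from 2021-07-07 to 2022-01-04 tolled the period for 181 days, extending the deadline to 2023-12-19.
Because the written tolling agreement ran from 2023-07-27 to 2023-12-22, the deadline is extended by 148 days to 2024-05-15.
None of the other events listed affects the running of the period under the stated rules.
Abara filed on 2024-07-09, after the 2024-05-15 deadline, so the action is time-barred.

TIME-BARRED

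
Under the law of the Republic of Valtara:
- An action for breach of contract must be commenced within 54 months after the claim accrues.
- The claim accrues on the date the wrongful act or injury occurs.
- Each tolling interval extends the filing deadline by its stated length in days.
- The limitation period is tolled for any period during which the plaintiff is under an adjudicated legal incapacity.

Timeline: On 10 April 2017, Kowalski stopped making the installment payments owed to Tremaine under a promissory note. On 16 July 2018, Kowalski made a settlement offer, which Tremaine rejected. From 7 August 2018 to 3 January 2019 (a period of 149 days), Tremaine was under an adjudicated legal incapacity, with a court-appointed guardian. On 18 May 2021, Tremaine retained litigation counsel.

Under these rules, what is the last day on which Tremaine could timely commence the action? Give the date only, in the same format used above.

8 March 2022

The claim accrued on 10 April 2017, when the wrongful act occurred.
54 months from 10 April 2017 is 10 October 2021.
The plaintiff's legal incapacity from 7 August 2018 to 3 January 2019 tolled the period for 149 days, extending the deadline to 8 March 2022.
None of the other events listed affects the running of the period under the stated rules.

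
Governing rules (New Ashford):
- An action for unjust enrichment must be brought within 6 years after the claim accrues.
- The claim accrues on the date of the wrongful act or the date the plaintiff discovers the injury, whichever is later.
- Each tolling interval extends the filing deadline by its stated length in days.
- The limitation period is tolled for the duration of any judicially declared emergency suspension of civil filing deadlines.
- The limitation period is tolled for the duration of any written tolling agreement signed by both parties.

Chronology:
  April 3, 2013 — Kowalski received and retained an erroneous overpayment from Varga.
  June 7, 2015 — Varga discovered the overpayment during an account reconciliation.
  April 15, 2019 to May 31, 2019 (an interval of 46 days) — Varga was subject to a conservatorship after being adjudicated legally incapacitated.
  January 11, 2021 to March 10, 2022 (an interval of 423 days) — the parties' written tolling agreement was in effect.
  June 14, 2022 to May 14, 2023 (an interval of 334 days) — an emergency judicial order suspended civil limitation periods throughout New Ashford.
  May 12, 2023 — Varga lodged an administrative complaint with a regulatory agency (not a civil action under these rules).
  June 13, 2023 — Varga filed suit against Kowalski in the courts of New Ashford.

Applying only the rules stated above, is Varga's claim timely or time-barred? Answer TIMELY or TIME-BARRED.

Because discovery on June 7, 2015 post-dates the April 3, 2013 act, accrual under the later-of rule falls on June 7, 2015.
The untolled deadline — 6 years after June 7, 2015 — is June 7, 2021.
The period was tolled for 423 days by the written tolling agreement (January 11, 2021 to March 10, 2022), pushing the deadline to August 4, 2022.
Because the emergency suspension of filing deadlines ran from June 14, 2022 to May 14, 2023, the deadline is extended by 334 days to July 4, 2023.
The plaintiff's legal incapacity from April 15, 2019 to May 31, 2019 does not toll the period, because no stated rule makes the plaintiff's incapacity a tolling event.
None of the other events listed affects the running of the period under the stated rules.
The June 13, 2023 filing precedes the July 4, 2023 deadline; the claim is timely.

TIMELY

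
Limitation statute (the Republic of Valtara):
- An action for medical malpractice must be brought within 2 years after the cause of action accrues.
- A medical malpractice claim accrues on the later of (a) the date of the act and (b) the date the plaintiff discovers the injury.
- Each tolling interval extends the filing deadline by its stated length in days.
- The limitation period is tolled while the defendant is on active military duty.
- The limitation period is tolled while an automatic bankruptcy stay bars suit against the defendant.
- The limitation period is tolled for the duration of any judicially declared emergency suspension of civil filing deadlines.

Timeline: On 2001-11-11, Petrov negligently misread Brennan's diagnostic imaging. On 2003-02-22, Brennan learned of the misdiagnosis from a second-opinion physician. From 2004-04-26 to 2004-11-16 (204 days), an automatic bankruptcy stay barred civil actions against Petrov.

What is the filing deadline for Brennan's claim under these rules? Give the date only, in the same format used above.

Taking the later of the act (2001-11-11) and discovery (2003-02-22), the claim accrued on 2003-02-22.
Adding the 2 years base period to 2003-02-22 gives a deadline of 2005-02-22, before any tolling.
The automatic bankruptcy stay from 2004-04-26 to 2004-11-16 tolled the period for 204 days, extending the deadline to 2005-09-14.

2005-09-14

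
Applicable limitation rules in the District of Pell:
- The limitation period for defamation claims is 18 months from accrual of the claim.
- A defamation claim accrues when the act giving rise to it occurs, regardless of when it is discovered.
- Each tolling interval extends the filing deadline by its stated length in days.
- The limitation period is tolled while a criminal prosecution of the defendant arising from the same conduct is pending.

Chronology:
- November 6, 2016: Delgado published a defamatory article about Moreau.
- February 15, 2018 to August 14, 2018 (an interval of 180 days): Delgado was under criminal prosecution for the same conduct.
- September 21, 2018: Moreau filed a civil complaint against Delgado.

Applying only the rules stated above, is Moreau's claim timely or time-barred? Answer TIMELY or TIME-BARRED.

TIMELY

The limitation period began to run on November 6, 2016.
Adding the 18 months base period to November 6, 2016 gives a deadline of May 6, 2018, before any tolling.
The period was tolled for 180 days by the pending criminal prosecution (February 15, 2018 to August 14, 2018), pushing the deadline to November 2, 2018.
Filing on September 21, 2018 beat the November 2, 2018 deadline — the action is timely.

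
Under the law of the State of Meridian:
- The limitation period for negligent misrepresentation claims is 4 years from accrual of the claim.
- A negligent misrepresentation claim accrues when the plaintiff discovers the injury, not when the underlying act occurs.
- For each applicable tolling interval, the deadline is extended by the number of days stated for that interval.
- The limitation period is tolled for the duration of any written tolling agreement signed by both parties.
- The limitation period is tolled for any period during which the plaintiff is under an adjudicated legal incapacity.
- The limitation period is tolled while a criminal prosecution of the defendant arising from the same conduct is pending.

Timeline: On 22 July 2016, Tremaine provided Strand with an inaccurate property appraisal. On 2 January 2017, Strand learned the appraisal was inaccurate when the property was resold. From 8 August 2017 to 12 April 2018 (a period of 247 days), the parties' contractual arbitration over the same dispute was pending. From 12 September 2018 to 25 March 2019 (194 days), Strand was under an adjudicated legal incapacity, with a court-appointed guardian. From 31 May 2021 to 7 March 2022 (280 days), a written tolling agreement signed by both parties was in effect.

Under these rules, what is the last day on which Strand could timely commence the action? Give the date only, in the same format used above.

Accrual is tied to discovery, so the period began on 2 January 2017 rather than on 22 July 2016 when the act occurred.
The untolled deadline — 4 years after 2 January 2017 — is 2 January 2021.
The period was tolled for 194 days by the plaintiff's legal incapacity (12 September 2018 to 25 March 2019), pushing the deadline to 15 July 2021.
The period was tolled for 280 days by the written tolling agreement (31 May 2021 to 7 March 2022), pushing the deadline to 21 April 2022.
Although a pending arbitration ran from 8 August 2017 to 12 April 2018, the stated rules do not make that a tolling event, so it is disregarded.

21 April 2022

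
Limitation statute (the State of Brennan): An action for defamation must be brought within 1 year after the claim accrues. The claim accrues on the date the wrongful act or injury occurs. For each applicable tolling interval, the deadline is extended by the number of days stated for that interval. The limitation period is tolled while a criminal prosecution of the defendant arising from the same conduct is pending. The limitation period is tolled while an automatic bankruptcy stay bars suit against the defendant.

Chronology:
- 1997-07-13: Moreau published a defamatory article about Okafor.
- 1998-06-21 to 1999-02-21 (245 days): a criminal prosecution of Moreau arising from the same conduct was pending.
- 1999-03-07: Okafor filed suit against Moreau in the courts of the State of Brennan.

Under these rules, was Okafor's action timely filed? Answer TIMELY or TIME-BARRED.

TIMELY

The claim accrued on 1997-07-13, the date of the act.
The untolled deadline — 1 year after 1997-07-13 — is 1998-07-13.
The pending criminal prosecution from 1998-06-21 to 1999-02-21 tolled the period for 245 days, extending the deadline to 1999-03-15.
The 1999-03-07 filing precedes the 1999-03-15 deadline; the claim is timely.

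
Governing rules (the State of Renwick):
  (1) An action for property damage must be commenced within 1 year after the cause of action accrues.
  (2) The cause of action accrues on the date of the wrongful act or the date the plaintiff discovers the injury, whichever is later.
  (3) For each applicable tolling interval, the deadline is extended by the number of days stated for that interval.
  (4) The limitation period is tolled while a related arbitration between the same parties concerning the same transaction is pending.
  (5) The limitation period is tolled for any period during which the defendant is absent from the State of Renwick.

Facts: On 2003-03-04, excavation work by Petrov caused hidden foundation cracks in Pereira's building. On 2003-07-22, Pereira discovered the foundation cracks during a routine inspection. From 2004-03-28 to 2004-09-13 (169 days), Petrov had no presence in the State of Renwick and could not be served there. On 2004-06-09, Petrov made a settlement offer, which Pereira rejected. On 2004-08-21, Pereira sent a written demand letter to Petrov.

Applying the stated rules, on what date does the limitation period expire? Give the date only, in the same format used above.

2005-01-07

Taking the later of the act (2003-03-04) and discovery (2003-07-22), the claim accrued on 2003-07-22.
Adding the 1 year base period to 2003-07-22 gives a deadline of 2004-07-22, before any tolling.
Because the defendant's absence from the jurisdiction ran from 2004-03-28 to 2004-09-13, the deadline is extended by 169 days to 2005-01-07.
The other events in the timeline have no effect on the limitation period under the stated rules.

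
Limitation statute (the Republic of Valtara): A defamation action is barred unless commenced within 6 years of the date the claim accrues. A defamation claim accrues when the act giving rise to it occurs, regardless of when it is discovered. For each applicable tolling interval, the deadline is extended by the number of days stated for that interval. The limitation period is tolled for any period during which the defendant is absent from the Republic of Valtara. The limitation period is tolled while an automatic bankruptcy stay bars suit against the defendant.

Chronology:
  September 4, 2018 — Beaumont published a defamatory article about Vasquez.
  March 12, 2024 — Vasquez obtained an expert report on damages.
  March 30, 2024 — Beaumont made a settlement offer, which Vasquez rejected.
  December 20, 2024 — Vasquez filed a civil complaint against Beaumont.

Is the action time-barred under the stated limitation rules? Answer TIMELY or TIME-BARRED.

TIME-BARRED

The claim accrued on September 4, 2018, the date of the act.
6 years from September 4, 2018 is September 4, 2024.
The other events in the timeline have no effect on the limitation period under the stated rules.
Filing on December 20, 2024 missed the September 4, 2024 deadline — the action is time-barred.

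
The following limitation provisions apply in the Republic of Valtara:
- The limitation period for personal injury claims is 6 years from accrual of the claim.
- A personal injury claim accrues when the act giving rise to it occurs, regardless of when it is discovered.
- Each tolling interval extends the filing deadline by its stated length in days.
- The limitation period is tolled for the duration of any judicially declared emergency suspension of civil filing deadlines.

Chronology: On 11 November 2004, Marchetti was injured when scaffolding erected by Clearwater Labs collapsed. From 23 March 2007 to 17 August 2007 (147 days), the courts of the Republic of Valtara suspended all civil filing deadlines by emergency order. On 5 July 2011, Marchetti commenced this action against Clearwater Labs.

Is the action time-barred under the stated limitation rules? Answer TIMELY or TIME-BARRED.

TIME-BARRED

The limitation period began to run on 11 November 2004.
6 years from 11 November 2004 is 11 November 2010.
Because the emergency suspension of filing deadlines ran from 23 March 2007 to 17 August 2007, the deadline is extended by 147 days to 7 April 2011.
Filing on 5 July 2011 missed the 7 April 2011 deadline — the action is time-barred.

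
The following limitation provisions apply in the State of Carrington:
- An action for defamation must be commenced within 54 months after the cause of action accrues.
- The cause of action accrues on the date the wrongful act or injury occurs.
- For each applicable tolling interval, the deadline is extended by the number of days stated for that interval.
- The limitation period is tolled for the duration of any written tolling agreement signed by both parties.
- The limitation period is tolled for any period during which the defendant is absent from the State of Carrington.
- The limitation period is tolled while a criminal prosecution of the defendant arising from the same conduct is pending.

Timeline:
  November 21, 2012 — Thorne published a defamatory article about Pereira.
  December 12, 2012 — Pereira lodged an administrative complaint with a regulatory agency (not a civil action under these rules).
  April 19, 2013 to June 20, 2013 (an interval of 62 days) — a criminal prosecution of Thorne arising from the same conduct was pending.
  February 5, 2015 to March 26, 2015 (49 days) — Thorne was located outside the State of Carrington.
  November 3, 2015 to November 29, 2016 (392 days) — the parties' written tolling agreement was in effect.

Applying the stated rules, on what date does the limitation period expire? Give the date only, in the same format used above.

The claim accrued on November 21, 2012, when the wrongful act occurred.
54 months from November 21, 2012 is May 21, 2017.
The pending criminal prosecution from April 19, 2013 to June 20, 2013 tolled the period for 62 days, extending the deadline to July 22, 2017.
The period was tolled for 49 days by the defendant's absence from the jurisdiction (February 5, 2015 to March 26, 2015), pushing the deadline to September 9, 2017.
Because the written tolling agreement ran from November 3, 2015 to November 29, 2016, the deadline is extended by 392 days to October 6, 2018.
Nothing else in the chronology tolls or restarts the period.

October 6, 2018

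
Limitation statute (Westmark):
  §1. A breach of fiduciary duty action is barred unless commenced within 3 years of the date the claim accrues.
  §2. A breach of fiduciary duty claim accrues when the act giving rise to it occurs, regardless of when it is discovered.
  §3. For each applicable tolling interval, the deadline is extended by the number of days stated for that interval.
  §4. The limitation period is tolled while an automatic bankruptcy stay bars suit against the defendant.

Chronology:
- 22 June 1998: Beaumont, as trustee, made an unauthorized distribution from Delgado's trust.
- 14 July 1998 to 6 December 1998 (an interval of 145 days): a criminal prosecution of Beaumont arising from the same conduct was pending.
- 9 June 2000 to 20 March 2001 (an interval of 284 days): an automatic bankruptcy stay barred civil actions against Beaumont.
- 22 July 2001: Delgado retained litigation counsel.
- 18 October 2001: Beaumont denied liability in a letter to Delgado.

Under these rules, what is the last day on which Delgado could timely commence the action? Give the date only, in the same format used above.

2 April 2002

The limitation period began to run on 22 June 1998.
3 years from 22 June 1998 is 22 June 2001.
The automatic bankruptcy stay from 9 June 2000 to 20 March 2001 tolled the period for 284 days, extending the deadline to 2 April 2002.
The pending criminal prosecution from 14 July 1998 to 6 December 1998 does not toll the period, because no stated rule makes a criminal prosecution a tolling event.
The other events in the timeline have no effect on the limitation period under the stated rules.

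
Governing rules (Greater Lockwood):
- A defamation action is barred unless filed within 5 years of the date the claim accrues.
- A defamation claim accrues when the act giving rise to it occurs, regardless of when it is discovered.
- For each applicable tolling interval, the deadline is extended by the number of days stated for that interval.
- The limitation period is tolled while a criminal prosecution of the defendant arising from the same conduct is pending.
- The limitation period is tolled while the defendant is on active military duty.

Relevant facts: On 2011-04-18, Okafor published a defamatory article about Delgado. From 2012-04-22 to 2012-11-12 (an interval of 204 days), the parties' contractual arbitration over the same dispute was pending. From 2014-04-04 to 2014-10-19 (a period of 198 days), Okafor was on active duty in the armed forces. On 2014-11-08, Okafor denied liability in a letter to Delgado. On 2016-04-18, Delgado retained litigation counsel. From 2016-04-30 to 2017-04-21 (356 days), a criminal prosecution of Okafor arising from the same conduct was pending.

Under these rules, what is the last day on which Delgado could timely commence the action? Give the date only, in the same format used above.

2017-10-24

The claim accrued on 2011-04-18, when the wrongful act occurred.
Adding the 5 years base period to 2011-04-18 gives a deadline of 2016-04-18, before any tolling.
The period was tolled for 198 days by the defendant's active military service (2014-04-04 to 2014-10-19), pushing the deadline to 2016-11-02.
The period was tolled for 356 days by the pending criminal prosecution (2016-04-30 to 2017-04-21), pushing the deadline to 2017-10-24.
Although a pending arbitration ran from 2012-04-22 to 2012-11-12, the stated rules do not make that a tolling event, so it is disregarded.
Nothing else in the chronology tolls or restarts the period.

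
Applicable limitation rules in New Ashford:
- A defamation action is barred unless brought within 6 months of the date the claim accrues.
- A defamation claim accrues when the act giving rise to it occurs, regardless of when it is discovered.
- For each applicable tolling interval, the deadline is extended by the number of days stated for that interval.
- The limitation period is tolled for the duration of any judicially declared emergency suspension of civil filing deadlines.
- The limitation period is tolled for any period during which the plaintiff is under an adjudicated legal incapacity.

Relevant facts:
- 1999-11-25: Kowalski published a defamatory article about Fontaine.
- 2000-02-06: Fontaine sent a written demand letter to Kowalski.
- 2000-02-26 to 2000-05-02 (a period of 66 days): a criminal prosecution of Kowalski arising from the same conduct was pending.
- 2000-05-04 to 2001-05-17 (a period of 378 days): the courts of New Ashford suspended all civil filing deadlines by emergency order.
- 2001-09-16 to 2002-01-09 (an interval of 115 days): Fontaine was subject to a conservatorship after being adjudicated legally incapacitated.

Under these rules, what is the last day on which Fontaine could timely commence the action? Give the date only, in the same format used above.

2001-06-07

The claim accrued on 1999-11-25, when the wrongful act occurred.
The untolled deadline — 6 months after 1999-11-25 — is 2000-05-25.
Because the emergency suspension of filing deadlines ran from 2000-05-04 to 2001-05-17, the deadline is extended by 378 days to 2001-06-07.
By the time the plaintiff's legal incapacity began on 2001-09-16, the limitation period had already expired on 2001-06-07; that interval cannot revive it.
No stated provision tolls the period for a criminal prosecution, so the interval from 2000-02-26 to 2000-05-02 has no effect on the deadline.
None of the other events listed affects the running of the period under the stated rules.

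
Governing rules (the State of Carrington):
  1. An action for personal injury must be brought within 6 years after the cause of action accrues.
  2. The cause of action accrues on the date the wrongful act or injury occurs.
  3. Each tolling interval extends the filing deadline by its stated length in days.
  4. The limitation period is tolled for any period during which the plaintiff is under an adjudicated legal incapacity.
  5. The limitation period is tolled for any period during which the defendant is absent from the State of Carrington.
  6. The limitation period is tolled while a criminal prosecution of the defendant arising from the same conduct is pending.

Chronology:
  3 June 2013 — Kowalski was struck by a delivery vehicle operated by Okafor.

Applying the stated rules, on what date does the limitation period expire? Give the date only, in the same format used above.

3 June 2019

The cause of action accrued on 3 June 2013, the date of the act.
6 years from 3 June 2013 is 3 June 2019.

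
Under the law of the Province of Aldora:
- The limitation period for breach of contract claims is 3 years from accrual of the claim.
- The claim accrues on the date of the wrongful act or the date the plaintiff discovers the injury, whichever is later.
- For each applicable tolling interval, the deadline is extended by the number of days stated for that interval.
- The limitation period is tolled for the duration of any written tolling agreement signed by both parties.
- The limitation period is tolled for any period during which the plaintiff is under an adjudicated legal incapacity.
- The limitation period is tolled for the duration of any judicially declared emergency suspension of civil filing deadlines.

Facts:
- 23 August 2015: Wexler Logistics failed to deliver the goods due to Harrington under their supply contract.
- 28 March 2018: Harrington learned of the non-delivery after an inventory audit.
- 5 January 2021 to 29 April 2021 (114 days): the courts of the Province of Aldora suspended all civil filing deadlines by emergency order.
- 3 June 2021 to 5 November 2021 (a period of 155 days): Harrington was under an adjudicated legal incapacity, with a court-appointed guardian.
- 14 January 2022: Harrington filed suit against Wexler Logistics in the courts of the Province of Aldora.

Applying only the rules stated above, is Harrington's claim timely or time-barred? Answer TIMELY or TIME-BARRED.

TIME-BARRED

Because discovery on 28 March 2018 post-dates the 23 August 2015 act, accrual under the later-of rule falls on 28 March 2018.
Adding the 3 years base period to 28 March 2018 gives a deadline of 28 March 2021, before any tolling.
The emergency suspension of filing deadlines from 5 January 2021 to 29 April 2021 tolled the period for 114 days, extending the deadline to 20 July 2021.
The plaintiff's legal incapacity from 3 June 2021 to 5 November 2021 tolled the period for 155 days, extending the deadline to 22 December 2021.
Filing on 14 January 2022 missed the 22 December 2021 deadline — the action is time-barred.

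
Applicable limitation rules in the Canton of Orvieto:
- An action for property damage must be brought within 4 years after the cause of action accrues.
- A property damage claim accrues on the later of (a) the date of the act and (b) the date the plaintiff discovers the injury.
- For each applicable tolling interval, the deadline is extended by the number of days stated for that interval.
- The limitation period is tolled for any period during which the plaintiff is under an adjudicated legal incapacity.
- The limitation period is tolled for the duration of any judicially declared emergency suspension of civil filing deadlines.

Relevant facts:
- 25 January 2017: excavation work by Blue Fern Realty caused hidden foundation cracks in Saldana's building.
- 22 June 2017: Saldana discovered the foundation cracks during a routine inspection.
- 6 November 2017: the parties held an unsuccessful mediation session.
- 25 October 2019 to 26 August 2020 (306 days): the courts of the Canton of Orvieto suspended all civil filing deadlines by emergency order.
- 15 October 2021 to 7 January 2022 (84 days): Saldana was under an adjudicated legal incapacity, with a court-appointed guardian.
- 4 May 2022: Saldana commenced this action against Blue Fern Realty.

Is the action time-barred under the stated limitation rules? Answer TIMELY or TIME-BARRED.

The claim accrued on 22 June 2017 — the later of the 25 January 2017 act and the 22 June 2017 discovery.
4 years from 22 June 2017 is 22 June 2021.
The period was tolled for 306 days by the emergency suspension of filing deadlines (25 October 2019 to 26 August 2020), pushing the deadline to 24 April 2022.
Because the plaintiff's legal incapacity ran from 15 October 2021 to 7 January 2022, the deadline is extended by 84 days to 17 July 2022.
None of the other events listed affects the running of the period under the stated rules.
Saldana filed on 4 May 2022, before the 17 July 2022 deadline, so the action is timely.

TIMELY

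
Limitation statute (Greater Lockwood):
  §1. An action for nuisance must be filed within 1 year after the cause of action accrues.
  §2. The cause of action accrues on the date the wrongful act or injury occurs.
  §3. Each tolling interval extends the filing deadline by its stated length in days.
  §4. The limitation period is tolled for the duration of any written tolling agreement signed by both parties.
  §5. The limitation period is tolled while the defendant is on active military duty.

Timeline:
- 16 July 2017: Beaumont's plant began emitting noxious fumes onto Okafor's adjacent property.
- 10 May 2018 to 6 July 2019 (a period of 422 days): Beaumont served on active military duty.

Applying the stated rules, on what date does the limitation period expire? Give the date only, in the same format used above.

The limitation period began to run on 16 July 2017.
The untolled deadline — 1 year after 16 July 2017 — is 16 July 2018.
The defendant's active military service from 10 May 2018 to 6 July 2019 tolled the period for 422 days, extending the deadline to 11 September 2019.

11 September 2019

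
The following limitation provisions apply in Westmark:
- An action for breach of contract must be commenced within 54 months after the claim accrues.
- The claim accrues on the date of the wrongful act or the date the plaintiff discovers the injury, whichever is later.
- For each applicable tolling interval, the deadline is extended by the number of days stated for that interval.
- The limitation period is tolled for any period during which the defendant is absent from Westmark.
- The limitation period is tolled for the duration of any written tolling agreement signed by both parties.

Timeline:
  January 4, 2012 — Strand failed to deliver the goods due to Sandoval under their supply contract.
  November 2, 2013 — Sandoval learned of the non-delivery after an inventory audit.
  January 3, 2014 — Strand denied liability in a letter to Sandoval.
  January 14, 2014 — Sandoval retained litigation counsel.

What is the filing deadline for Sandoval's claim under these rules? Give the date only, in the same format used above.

Taking the later of the act (January 4, 2012) and discovery (November 2, 2013), the claim accrued on November 2, 2013.
Adding the 54 months base period to November 2, 2013 gives a deadline of May 2, 2018, before any tolling.
None of the other events listed affects the running of the period under the stated rules.

May 2, 2018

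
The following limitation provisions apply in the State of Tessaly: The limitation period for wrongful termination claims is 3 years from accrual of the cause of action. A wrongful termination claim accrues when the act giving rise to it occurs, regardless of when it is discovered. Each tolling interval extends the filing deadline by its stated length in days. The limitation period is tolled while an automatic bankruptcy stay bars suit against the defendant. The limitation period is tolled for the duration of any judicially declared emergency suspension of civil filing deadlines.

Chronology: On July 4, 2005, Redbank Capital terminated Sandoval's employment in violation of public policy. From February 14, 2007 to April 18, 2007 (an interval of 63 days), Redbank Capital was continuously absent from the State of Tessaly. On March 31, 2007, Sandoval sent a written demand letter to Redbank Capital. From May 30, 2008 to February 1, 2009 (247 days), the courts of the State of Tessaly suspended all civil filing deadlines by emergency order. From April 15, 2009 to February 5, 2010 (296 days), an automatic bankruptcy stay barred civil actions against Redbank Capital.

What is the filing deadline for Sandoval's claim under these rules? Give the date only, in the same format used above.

The claim accrued on July 4, 2005, when the wrongful act occurred.
3 years from July 4, 2005 is July 4, 2008.
The period was tolled for 247 days by the emergency suspension of filing deadlines (May 30, 2008 to February 1, 2009), pushing the deadline to March 8, 2009.
The automatic bankruptcy stay starting April 15, 2009 came too late — the period had run on March 8, 2009 — and so does not extend the deadline.
Although the defendant's absence ran from February 14, 2007 to April 18, 2007, the stated rules do not make that a tolling event, so it is disregarded.
Nothing else in the chronology tolls or restarts the period.

March 8, 2009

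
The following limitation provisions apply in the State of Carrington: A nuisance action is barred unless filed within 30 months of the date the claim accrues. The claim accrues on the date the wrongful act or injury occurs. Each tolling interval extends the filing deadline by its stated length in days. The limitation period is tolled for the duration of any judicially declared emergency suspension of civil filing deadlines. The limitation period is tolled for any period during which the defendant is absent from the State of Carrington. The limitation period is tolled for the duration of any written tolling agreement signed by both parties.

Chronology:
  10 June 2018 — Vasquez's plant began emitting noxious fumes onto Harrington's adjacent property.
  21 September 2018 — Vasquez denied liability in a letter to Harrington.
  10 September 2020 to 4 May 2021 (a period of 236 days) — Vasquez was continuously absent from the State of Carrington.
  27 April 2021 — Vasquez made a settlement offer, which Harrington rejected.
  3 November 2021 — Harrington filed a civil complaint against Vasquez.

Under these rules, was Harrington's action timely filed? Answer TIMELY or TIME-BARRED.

TIME-BARRED

The limitation period began to run on 10 June 2018.
The untolled deadline — 30 months after 10 June 2018 — is 10 December 2020.
Because the defendant's absence from the jurisdiction ran from 10 September 2020 to 4 May 2021, the deadline is extended by 236 days to 3 August 2021.
None of the other events listed affects the running of the period under the stated rules.
Filing on 3 November 2021 missed the 3 August 2021 deadline — the action is time-barred.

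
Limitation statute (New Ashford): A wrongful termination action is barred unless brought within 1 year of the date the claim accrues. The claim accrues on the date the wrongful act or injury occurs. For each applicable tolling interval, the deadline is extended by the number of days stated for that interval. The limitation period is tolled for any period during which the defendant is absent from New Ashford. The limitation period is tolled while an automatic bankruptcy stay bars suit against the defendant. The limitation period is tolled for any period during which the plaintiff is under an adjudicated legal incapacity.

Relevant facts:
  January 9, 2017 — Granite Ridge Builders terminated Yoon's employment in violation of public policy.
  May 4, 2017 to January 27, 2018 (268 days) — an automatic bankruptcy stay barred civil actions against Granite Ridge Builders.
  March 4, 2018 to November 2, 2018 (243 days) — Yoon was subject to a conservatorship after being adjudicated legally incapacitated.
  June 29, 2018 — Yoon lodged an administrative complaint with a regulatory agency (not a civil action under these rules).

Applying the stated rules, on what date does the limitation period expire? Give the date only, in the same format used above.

The claim accrued on January 9, 2017, the date of the act.
1 year from January 9, 2017 is January 9, 2018.
The automatic bankruptcy stay from May 4, 2017 to January 27, 2018 tolled the period for 268 days, extending the deadline to October 4, 2018.
The plaintiff's legal incapacity from March 4, 2018 to November 2, 2018 tolled the period for 243 days, extending the deadline to June 4, 2019.
None of the other events listed affects the running of the period under the stated rules.

June 4, 2019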